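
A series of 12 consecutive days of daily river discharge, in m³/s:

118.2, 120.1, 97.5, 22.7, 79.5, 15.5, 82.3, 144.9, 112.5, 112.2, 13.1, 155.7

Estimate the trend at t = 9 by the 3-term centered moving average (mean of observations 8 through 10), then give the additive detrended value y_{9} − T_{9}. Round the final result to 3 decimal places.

Trend T_9 = (144.9 + 112.5 + 112.2) / 3 = 369.6/3 = 123.20000
Detrended value: 112.5 − 123.20000 = -10.700

-10.700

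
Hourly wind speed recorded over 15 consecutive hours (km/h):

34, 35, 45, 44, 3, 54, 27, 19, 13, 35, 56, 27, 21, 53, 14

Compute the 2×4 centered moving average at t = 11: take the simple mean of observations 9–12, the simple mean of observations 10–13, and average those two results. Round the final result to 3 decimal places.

Sum over 9–12: 13 + 35 + 56 + 27 = 131
Sum over 10–13: 35 + 56 + 27 + 21 = 139
CMA at t=11 = (131 + 139) / (2·4) = 270 / 8 = 33.750

33.750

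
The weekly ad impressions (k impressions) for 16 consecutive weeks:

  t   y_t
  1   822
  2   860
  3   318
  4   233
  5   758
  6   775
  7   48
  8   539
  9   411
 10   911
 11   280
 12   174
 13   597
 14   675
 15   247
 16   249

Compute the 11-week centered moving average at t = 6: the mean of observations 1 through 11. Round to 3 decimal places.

Sum of periods 1–11: 822 + 860 + 318 + 233 + 758 + 775 + 48 + 539 + 411 + 911 + 280 = 5955
Divide by 11: 5955 / 11 = 541.364

541.364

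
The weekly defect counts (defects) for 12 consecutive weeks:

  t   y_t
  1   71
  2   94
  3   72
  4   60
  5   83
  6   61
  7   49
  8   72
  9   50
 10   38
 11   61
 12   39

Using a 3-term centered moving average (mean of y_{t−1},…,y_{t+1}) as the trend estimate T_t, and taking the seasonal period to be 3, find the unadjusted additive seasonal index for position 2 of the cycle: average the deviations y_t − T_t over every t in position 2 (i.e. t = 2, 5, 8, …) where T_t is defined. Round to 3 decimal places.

Season position 2 occurs at t = 2, 5, 8, 11 (where T_t is defined).
t=2: T_2 = 79.00000; y_2 − T_2 = 94 − 79.00000 = 15.00000
t=5: T_5 = 68.00000; y_5 − T_5 = 83 − 68.00000 = 15.00000
t=8: T_8 = 57.00000; y_8 − T_8 = 72 − 57.00000 = 15.00000
t=11: T_11 = 46.00000; y_11 − T_11 = 61 − 46.00000 = 15.00000
Mean deviation: (15.00000 + 15.00000 + 15.00000 + 15.00000) / 4 = 15.000

15.000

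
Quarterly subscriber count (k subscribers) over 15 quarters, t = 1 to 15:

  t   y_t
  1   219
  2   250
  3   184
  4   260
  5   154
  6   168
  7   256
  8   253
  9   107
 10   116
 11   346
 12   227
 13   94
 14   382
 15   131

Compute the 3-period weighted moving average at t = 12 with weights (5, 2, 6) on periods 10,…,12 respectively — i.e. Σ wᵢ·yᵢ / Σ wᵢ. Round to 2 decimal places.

Weighted sum: 5·116 + 2·346 + 6·227 = 580 + 692 + 1362 = 2634
Weight total: 5 + 2 + 6 = 13
WMA = 2634 / 13 = 202.62

202.62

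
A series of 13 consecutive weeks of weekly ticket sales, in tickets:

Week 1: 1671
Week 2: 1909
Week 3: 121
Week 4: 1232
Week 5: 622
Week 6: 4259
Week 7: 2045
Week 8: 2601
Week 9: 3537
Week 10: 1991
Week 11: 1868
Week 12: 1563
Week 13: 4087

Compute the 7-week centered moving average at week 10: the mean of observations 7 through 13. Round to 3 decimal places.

2527.429

Sum of periods 7–13: 2045 + 2601 + 3537 + 1991 + 1868 + 1563 + 4087 = 17692
Divide by 7: 17692 / 7 = 2527.429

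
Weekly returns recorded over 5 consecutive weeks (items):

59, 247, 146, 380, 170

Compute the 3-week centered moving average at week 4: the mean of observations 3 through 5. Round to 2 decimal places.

232.00

Sum of periods 3–5: 146 + 380 + 170 = 696
Divide by 3: 696 / 3 = 232.00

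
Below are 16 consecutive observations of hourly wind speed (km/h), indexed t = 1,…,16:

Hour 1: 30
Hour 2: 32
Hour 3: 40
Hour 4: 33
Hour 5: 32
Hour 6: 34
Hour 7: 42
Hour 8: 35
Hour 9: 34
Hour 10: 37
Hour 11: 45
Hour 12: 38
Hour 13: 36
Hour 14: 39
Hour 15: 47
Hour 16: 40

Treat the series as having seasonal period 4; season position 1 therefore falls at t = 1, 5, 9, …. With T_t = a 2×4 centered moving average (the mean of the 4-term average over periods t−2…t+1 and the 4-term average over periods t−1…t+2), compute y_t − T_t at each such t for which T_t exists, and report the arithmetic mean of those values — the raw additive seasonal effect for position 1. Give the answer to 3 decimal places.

-3.375

Season position 1 occurs at t = 5, 9, 13 (where T_t is defined).
t=5: T_5 = 35.00000; y_5 − T_5 = 32 − 35.00000 = -3.00000
t=9: T_9 = 37.37500; y_9 − T_9 = 34 − 37.37500 = -3.37500
t=13: T_13 = 39.75000; y_13 − T_13 = 36 − 39.75000 = -3.75000
Mean deviation: (-3.00000 + -3.37500 + -3.75000) / 3 = -3.375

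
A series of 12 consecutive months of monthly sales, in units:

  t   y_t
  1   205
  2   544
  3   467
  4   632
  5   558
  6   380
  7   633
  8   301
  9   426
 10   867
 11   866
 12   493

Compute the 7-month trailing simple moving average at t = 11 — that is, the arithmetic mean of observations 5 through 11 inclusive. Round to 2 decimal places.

575.86

Sum of periods 5–11: 558 + 380 + 633 + 301 + 426 + 867 + 866 = 4031
Divide by 7: 4031 / 7 = 575.86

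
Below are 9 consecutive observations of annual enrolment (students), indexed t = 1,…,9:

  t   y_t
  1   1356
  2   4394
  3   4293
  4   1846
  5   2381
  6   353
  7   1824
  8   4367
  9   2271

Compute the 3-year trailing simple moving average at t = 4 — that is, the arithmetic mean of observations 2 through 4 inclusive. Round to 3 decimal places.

Sum of periods 2–4: 4394 + 4293 + 1846 = 10533
Divide by 3: 10533 / 3 = 3511.000

3511.000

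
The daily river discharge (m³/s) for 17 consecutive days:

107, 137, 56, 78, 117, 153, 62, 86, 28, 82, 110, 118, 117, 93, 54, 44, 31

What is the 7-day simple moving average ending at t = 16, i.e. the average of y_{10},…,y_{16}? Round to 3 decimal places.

88.286

Sum of periods 10–16: 82 + 110 + 118 + 117 + 93 + 54 + 44 = 618
Divide by 7: 618 / 7 = 88.286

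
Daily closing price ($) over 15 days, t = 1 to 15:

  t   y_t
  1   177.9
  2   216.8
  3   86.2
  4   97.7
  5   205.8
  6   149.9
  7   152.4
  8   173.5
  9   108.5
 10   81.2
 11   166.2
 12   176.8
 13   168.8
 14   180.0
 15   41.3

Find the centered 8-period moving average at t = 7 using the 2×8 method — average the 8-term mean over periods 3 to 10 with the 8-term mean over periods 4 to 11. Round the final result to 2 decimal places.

136.90

Sum over 3–10: 86.2 + 97.7 + 205.8 + 149.9 + 152.4 + 173.5 + 108.5 + 81.2 = 1055.2
Sum over 4–11: 97.7 + 205.8 + 149.9 + 152.4 + 173.5 + 108.5 + 81.2 + 166.2 = 1135.2
CMA at t=7 = (1055.2 + 1135.2) / (2·8) = 2190.4 / 16 = 136.90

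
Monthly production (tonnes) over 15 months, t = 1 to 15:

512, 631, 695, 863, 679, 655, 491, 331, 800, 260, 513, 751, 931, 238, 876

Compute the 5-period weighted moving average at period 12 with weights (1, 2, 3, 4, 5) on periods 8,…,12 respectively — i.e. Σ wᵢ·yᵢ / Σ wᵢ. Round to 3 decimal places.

567.867

Weighted sum: 1·331 + 2·800 + 3·260 + 4·513 + 5·751 = 331 + 1600 + 780 + 2052 + 3755 = 8518
Weight total: 1 + 2 + 3 + 4 + 5 = 15
WMA = 8518 / 15 = 567.867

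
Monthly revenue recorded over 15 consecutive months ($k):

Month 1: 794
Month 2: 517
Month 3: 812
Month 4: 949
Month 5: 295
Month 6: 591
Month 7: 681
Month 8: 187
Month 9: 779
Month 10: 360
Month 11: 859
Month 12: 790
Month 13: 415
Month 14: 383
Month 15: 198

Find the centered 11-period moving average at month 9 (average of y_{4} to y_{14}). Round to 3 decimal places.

571.727

Sum of periods 4–14: 949 + 295 + 591 + 681 + 187 + 779 + 360 + 859 + 790 + 415 + 383 = 6289
Divide by 11: 6289 / 11 = 571.727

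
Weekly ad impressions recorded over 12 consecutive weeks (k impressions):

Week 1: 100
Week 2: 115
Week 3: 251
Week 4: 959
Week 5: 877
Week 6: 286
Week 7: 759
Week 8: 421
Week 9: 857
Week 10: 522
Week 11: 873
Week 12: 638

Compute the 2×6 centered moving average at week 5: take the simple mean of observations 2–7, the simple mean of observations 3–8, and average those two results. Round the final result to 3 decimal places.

Sum over 2–7: 115 + 251 + 959 + 877 + 286 + 759 = 3247
Sum over 3–8: 251 + 959 + 877 + 286 + 759 + 421 = 3553
CMA at t=5 = (3247 + 3553) / (2·6) = 6800 / 12 = 566.667

566.667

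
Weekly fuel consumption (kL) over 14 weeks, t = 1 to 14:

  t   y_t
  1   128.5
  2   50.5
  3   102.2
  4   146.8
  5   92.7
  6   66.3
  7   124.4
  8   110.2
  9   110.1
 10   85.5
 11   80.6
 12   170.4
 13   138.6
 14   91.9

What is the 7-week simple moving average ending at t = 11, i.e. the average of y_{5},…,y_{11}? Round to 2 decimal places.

Sum of periods 5–11: 92.7 + 66.3 + 124.4 + 110.2 + 110.1 + 85.5 + 80.6 = 669.8
Divide by 7: 669.8 / 7 = 95.69

95.69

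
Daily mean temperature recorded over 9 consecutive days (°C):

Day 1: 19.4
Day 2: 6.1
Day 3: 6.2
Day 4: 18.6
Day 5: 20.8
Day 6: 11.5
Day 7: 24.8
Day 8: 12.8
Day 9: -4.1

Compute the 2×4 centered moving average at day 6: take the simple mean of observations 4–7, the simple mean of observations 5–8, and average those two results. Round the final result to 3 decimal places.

Sum over 4–7: 18.6 + 20.8 + 11.5 + 24.8 = 75.7
Sum over 5–8: 20.8 + 11.5 + 24.8 + 12.8 = 69.9
CMA at t=6 = (75.7 + 69.9) / (2·4) = 145.6 / 8 = 18.200

18.200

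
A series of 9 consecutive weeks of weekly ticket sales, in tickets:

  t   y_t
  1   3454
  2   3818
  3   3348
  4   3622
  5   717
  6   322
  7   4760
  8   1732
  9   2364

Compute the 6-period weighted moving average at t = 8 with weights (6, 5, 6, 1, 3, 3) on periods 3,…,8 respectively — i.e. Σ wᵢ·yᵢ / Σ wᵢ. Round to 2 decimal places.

Weighted sum: 6·3348 + 5·3622 + 6·717 + 1·322 + 3·4760 + 3·1732 = 20088 + 18110 + 4302 + 322 + 14280 + 5196 = 62298
Weight total: 6 + 5 + 6 + 1 + 3 + 3 = 24
WMA = 62298 / 24 = 2595.75

2595.75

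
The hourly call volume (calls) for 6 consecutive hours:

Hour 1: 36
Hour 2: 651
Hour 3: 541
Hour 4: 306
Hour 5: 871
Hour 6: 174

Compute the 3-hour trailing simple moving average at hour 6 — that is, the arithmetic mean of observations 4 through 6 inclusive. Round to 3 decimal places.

450.333

Sum of periods 4–6: 306 + 871 + 174 = 1351
Divide by 3: 1351 / 3 = 450.333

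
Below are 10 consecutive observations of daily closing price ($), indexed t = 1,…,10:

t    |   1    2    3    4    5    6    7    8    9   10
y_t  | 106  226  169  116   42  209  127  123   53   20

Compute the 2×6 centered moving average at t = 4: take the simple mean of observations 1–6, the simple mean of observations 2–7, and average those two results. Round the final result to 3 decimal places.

146.417

Sum over 1–6: 106 + 226 + 169 + 116 + 42 + 209 = 868
Sum over 2–7: 226 + 169 + 116 + 42 + 209 + 127 = 889
CMA at t=4 = (868 + 889) / (2·6) = 1757 / 12 = 146.417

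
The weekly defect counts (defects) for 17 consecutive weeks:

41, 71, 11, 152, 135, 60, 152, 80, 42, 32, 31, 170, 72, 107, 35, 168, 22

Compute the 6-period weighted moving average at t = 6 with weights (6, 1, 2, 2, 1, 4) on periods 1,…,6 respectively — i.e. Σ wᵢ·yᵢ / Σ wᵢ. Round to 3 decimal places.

63.625

Weighted sum: 6·41 + 1·71 + 2·11 + 2·152 + 1·135 + 4·60 = 246 + 71 + 22 + 304 + 135 + 240 = 1018
Weight total: 6 + 1 + 2 + 2 + 1 + 4 = 16
WMA = 1018 / 16 = 63.625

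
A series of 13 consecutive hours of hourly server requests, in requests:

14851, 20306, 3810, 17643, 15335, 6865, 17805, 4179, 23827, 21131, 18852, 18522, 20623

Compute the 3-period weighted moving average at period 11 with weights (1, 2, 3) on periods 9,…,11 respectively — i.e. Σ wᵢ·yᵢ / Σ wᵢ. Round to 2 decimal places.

Weighted sum: 1·23827 + 2·21131 + 3·18852 = 23827 + 42262 + 56556 = 122645
Weight total: 1 + 2 + 3 = 6
WMA = 122645 / 6 = 20440.83

20440.83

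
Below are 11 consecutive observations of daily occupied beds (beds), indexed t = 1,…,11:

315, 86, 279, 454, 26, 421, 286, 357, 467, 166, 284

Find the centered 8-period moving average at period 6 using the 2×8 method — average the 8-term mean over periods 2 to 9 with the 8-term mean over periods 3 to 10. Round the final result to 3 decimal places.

302.000

Sum over 2–9: 86 + 279 + 454 + 26 + 421 + 286 + 357 + 467 = 2376
Sum over 3–10: 279 + 454 + 26 + 421 + 286 + 357 + 467 + 166 = 2456
CMA at t=6 = (2376 + 2456) / (2·8) = 4832 / 16 = 302.000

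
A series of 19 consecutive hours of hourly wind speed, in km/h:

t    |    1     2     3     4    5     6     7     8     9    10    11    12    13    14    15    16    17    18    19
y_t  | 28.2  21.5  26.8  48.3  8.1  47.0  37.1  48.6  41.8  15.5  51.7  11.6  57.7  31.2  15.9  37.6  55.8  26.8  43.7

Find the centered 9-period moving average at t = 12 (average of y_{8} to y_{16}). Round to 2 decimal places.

34.62

Sum of periods 8–16: 48.6 + 41.8 + 15.5 + 51.7 + 11.6 + 57.7 + 31.2 + 15.9 + 37.6 = 311.6
Divide by 9: 311.6 / 9 = 34.62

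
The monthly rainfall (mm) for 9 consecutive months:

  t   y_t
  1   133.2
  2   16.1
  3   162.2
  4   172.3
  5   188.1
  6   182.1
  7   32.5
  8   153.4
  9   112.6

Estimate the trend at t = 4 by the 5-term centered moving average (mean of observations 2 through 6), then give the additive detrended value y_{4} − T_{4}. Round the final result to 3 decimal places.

28.140

Trend T_4 = (16.1 + 162.2 + 172.3 + 188.1 + 182.1) / 5 = 720.8/5 = 144.16000
Detrended value: 172.3 − 144.16000 = 28.140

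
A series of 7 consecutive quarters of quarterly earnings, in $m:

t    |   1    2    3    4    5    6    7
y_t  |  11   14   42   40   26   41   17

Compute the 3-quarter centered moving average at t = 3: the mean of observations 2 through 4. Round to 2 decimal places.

32.00

Sum of periods 2–4: 14 + 42 + 40 = 96
Divide by 3: 96 / 3 = 32.00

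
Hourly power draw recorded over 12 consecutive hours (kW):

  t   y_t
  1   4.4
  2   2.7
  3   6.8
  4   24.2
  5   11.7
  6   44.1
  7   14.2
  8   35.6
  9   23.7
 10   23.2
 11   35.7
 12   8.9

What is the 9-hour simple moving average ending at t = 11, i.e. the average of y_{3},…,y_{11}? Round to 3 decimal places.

24.356

Sum of periods 3–11: 6.8 + 24.2 + 11.7 + 44.1 + 14.2 + 35.6 + 23.7 + 23.2 + 35.7 = 219.2
Divide by 9: 219.2 / 9 = 24.356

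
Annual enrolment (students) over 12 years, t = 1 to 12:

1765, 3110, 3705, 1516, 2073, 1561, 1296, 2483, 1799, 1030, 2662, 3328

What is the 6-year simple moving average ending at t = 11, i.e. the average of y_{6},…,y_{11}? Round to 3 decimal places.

1805.167

Sum of periods 6–11: 1561 + 1296 + 2483 + 1799 + 1030 + 2662 = 10831
Divide by 6: 10831 / 6 = 1805.167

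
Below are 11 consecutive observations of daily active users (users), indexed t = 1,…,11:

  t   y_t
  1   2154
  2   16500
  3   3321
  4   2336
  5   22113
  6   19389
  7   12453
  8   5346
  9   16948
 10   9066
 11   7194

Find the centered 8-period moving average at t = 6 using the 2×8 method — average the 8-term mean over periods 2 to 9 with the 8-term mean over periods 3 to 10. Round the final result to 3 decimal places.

Sum over 2–9: 16500 + 3321 + 2336 + 22113 + 19389 + 12453 + 5346 + 16948 = 98406
Sum over 3–10: 3321 + 2336 + 22113 + 19389 + 12453 + 5346 + 16948 + 9066 = 90972
CMA at t=6 = (98406 + 90972) / (2·8) = 189378 / 16 = 11836.125

11836.125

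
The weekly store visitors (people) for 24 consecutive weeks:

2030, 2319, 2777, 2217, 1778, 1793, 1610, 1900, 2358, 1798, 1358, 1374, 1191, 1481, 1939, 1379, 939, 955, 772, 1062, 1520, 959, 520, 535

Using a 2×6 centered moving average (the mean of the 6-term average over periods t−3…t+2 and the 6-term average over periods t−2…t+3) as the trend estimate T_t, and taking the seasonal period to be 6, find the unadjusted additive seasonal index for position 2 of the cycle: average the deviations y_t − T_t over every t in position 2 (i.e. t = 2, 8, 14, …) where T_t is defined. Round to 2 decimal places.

Season position 2 occurs at t = 8, 14, 20 (where T_t is defined).
t=8: T_8 = 1837.8333; y_8 − T_8 = 1900 − 1837.8333 = 62.1667
t=14: T_14 = 1418.7500; y_14 − T_14 = 1481 − 1418.7500 = 62.2500
t=20: T_20 = 999.5833; y_20 − T_20 = 1062 − 999.5833 = 62.4167
Mean deviation: (62.1667 + 62.2500 + 62.4167) / 3 = 62.28

62.28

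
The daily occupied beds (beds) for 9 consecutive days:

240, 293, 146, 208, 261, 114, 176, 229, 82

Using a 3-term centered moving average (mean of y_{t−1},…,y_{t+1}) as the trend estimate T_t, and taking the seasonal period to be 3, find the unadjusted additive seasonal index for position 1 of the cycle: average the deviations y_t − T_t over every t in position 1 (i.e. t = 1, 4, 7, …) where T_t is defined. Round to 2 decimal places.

Season position 1 occurs at t = 4, 7 (where T_t is defined).
t=4: T_4 = 205.0000; y_4 − T_4 = 208 − 205.0000 = 3.0000
t=7: T_7 = 173.0000; y_7 − T_7 = 176 − 173.0000 = 3.0000
Mean deviation: (3.0000 + 3.0000) / 2 = 3.00

3.00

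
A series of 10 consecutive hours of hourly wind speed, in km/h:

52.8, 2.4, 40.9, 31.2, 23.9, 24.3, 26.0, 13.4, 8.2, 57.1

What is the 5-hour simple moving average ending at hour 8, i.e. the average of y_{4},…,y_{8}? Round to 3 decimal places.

23.760

Sum of periods 4–8: 31.2 + 23.9 + 24.3 + 26.0 + 13.4 = 118.8
Divide by 5: 118.8 / 5 = 23.760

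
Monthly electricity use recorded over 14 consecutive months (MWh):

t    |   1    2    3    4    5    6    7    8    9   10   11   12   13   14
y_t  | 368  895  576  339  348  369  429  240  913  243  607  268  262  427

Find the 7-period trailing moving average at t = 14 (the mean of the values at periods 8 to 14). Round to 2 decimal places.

422.86

Sum of periods 8–14: 240 + 913 + 243 + 607 + 268 + 262 + 427 = 2960
Divide by 7: 2960 / 7 = 422.86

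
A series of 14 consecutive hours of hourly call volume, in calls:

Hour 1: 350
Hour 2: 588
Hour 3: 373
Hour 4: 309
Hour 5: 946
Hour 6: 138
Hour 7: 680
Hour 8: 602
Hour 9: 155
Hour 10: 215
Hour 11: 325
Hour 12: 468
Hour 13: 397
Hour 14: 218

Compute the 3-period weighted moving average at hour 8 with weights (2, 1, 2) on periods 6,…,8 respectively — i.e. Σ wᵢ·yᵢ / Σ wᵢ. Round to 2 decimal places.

432.00

Weighted sum: 2·138 + 1·680 + 2·602 = 276 + 680 + 1204 = 2160
Weight total: 2 + 1 + 2 = 5
WMA = 2160 / 5 = 432.00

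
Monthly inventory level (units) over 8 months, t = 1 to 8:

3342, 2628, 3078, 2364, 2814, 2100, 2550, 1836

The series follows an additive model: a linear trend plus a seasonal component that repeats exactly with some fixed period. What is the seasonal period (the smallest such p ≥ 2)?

2

First differences y_{t+1} − y_t: -714, 450, -714, 450, -714, 450, …
The difference pattern repeats every 2 terms and not for any smaller step, so p = 2.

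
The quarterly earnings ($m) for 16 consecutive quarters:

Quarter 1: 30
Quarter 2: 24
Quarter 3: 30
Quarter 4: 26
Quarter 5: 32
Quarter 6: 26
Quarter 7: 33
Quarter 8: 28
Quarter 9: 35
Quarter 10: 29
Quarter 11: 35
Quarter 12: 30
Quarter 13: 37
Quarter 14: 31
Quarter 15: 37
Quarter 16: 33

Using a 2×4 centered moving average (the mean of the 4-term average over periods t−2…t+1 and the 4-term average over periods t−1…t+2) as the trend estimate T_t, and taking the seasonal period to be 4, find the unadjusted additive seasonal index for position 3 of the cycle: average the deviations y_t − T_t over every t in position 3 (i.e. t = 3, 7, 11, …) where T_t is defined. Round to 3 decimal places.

Season position 3 occurs at t = 3, 7, 11 (where T_t is defined).
t=3: T_3 = 27.75000; y_3 − T_3 = 30 − 27.75000 = 2.25000
t=7: T_7 = 30.12500; y_7 − T_7 = 33 − 30.12500 = 2.87500
t=11: T_11 = 32.50000; y_11 − T_11 = 35 − 32.50000 = 2.50000
Mean deviation: (2.25000 + 2.87500 + 2.50000) / 3 = 2.542

2.542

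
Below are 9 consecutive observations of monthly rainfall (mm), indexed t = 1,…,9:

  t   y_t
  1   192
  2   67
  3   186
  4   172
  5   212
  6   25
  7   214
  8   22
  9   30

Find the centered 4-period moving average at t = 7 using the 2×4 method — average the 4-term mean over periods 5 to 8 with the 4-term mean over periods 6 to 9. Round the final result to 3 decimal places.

95.500

Sum over 5–8: 212 + 25 + 214 + 22 = 473
Sum over 6–9: 25 + 214 + 22 + 30 = 291
CMA at t=7 = (473 + 291) / (2·4) = 764 / 8 = 95.500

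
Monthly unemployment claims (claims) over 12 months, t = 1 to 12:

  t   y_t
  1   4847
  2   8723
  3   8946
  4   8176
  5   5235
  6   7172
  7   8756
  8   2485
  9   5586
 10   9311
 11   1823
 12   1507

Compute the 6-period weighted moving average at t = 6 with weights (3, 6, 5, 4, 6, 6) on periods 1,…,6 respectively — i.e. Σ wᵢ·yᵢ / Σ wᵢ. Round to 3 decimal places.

Weighted sum: 3·4847 + 6·8723 + 5·8946 + 4·8176 + 6·5235 + 6·7172 = 14541 + 52338 + 44730 + 32704 + 31410 + 43032 = 218755
Weight total: 3 + 6 + 5 + 4 + 6 + 6 = 30
WMA = 218755 / 30 = 7291.833

7291.833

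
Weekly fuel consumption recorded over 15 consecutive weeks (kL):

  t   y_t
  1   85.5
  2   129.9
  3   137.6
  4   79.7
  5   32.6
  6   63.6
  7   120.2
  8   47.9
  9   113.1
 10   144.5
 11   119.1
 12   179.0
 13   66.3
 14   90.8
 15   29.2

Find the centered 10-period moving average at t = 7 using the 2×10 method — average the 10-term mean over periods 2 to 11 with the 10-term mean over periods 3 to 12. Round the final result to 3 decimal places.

Sum over 2–11: 129.9 + 137.6 + 79.7 + 32.6 + 63.6 + 120.2 + 47.9 + 113.1 + 144.5 + 119.1 = 988.2
Sum over 3–12: 137.6 + 79.7 + 32.6 + 63.6 + 120.2 + 47.9 + 113.1 + 144.5 + 119.1 + 179.0 = 1037.3
CMA at t=7 = (988.2 + 1037.3) / (2·10) = 2025.5 / 20 = 101.275

101.275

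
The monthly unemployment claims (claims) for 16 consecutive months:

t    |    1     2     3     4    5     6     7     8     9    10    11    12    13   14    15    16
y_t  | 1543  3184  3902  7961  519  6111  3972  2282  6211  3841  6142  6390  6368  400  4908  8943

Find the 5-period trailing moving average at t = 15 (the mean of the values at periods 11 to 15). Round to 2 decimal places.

4841.60

Sum of periods 11–15: 6142 + 6390 + 6368 + 400 + 4908 = 24208
Divide by 5: 24208 / 5 = 4841.60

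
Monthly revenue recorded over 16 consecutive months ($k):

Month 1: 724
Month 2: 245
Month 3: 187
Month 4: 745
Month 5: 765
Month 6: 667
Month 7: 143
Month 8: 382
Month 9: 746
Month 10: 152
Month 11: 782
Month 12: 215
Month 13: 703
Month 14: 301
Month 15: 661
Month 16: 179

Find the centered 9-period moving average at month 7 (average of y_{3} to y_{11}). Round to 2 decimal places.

Sum of periods 3–11: 187 + 745 + 765 + 667 + 143 + 382 + 746 + 152 + 782 = 4569
Divide by 9: 4569 / 9 = 507.67

507.67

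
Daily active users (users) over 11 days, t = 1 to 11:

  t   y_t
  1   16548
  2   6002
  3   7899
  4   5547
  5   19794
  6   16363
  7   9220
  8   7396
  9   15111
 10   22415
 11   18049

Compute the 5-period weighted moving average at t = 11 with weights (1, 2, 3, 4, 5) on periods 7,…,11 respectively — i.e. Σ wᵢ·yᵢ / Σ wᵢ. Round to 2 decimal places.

Weighted sum: 1·9220 + 2·7396 + 3·15111 + 4·22415 + 5·18049 = 9220 + 14792 + 45333 + 89660 + 90245 = 249250
Weight total: 1 + 2 + 3 + 4 + 5 = 15
WMA = 249250 / 15 = 16616.67

16616.67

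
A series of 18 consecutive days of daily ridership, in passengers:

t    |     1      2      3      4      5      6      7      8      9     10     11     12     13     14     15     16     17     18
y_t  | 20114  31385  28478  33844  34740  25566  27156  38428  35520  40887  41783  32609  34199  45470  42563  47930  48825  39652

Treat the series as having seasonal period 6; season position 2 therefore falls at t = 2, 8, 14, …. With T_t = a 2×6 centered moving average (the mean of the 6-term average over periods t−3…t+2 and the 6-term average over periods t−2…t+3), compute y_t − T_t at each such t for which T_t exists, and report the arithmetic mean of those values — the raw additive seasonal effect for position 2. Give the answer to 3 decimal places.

Season position 2 occurs at t = 8, 14 (where T_t is defined).
t=8: T_8 = 34303.08333; y_8 − T_8 = 38428 − 34303.08333 = 4124.91667
t=14: T_14 = 41345.83333; y_14 − T_14 = 45470 − 41345.83333 = 4124.16667
Mean deviation: (4124.91667 + 4124.16667) / 2 = 4124.542

4124.542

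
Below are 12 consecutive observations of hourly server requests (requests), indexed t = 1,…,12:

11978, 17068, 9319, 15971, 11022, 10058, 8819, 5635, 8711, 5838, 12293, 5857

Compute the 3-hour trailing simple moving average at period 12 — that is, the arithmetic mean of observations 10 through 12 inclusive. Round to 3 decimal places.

Sum of periods 10–12: 5838 + 12293 + 5857 = 23988
Divide by 3: 23988 / 3 = 7996.000

7996.000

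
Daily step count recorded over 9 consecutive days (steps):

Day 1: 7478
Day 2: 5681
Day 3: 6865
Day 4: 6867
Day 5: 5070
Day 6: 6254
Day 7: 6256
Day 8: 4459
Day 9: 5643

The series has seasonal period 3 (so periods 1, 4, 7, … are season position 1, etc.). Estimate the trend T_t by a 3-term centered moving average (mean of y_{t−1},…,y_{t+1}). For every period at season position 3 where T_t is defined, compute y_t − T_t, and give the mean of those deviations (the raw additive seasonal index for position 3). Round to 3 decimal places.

Season position 3 occurs at t = 3, 6 (where T_t is defined).
t=3: T_3 = 6471.00000; y_3 − T_3 = 6865 − 6471.00000 = 394.00000
t=6: T_6 = 5860.00000; y_6 − T_6 = 6254 − 5860.00000 = 394.00000
Mean deviation: (394.00000 + 394.00000) / 2 = 394.000

394.000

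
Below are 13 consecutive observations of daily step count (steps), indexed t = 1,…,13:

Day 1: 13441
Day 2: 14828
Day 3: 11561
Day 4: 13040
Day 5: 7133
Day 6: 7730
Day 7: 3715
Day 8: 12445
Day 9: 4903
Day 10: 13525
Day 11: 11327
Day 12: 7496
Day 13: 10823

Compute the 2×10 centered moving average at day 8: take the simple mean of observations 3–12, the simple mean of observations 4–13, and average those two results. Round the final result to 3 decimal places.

9250.600

Sum over 3–12: 11561 + 13040 + 7133 + 7730 + 3715 + 12445 + 4903 + 13525 + 11327 + 7496 = 92875
Sum over 4–13: 13040 + 7133 + 7730 + 3715 + 12445 + 4903 + 13525 + 11327 + 7496 + 10823 = 92137
CMA at t=8 = (92875 + 92137) / (2·10) = 185012 / 20 = 9250.600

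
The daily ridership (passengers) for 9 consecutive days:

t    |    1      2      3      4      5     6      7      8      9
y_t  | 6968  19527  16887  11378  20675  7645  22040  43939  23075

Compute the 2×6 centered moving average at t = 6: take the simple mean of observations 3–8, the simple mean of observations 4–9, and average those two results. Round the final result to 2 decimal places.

Sum over 3–8: 16887 + 11378 + 20675 + 7645 + 22040 + 43939 = 122564
Sum over 4–9: 11378 + 20675 + 7645 + 22040 + 43939 + 23075 = 128752
CMA at t=6 = (122564 + 128752) / (2·6) = 251316 / 12 = 20943.00

20943.00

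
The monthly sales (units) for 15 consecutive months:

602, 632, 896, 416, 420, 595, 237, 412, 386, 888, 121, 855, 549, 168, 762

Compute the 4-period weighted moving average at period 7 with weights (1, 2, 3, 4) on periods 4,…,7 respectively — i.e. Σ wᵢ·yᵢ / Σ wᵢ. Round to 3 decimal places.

398.900

Weighted sum: 1·416 + 2·420 + 3·595 + 4·237 = 416 + 840 + 1785 + 948 = 3989
Weight total: 1 + 2 + 3 + 4 = 10
WMA = 3989 / 10 = 398.900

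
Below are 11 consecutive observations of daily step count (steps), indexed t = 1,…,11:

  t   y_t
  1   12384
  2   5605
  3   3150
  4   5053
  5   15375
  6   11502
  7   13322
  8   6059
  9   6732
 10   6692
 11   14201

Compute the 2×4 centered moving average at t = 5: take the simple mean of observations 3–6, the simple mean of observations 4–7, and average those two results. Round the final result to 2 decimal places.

10041.50

Sum over 3–6: 3150 + 5053 + 15375 + 11502 = 35080
Sum over 4–7: 5053 + 15375 + 11502 + 13322 = 45252
CMA at t=5 = (35080 + 45252) / (2·4) = 80332 / 8 = 10041.50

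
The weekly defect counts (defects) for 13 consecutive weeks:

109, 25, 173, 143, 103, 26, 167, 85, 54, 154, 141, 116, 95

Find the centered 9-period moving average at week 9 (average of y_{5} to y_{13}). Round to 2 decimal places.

Sum of periods 5–13: 103 + 26 + 167 + 85 + 54 + 154 + 141 + 116 + 95 = 941
Divide by 9: 941 / 9 = 104.56

104.56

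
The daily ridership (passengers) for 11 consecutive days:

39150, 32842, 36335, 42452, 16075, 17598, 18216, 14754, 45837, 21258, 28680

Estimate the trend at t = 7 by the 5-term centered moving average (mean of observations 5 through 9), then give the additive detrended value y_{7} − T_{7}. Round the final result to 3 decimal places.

-4280.000

Trend T_7 = (16075 + 17598 + 18216 + 14754 + 45837) / 5 = 112480/5 = 22496.00000
Detrended value: 18216 − 22496.00000 = -4280.000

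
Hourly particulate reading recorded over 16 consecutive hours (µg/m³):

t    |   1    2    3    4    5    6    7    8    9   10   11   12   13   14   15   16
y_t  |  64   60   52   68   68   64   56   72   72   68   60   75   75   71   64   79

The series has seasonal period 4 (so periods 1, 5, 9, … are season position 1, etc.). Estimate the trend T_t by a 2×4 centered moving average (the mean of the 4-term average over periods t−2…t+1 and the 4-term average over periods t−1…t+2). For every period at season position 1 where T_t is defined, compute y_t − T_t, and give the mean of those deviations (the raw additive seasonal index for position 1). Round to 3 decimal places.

Season position 1 occurs at t = 5, 9, 13 (where T_t is defined).
t=5: T_5 = 63.50000; y_5 − T_5 = 68 − 63.50000 = 4.50000
t=9: T_9 = 67.50000; y_9 − T_9 = 72 − 67.50000 = 4.50000
t=13: T_13 = 70.75000; y_13 − T_13 = 75 − 70.75000 = 4.25000
Mean deviation: (4.50000 + 4.50000 + 4.25000) / 3 = 4.417

4.417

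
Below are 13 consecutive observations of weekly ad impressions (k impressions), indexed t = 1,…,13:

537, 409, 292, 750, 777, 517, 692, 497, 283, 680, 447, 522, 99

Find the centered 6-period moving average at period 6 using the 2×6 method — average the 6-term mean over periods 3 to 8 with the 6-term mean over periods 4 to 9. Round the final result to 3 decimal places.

586.750

Sum over 3–8: 292 + 750 + 777 + 517 + 692 + 497 = 3525
Sum over 4–9: 750 + 777 + 517 + 692 + 497 + 283 = 3516
CMA at t=6 = (3525 + 3516) / (2·6) = 7041 / 12 = 586.750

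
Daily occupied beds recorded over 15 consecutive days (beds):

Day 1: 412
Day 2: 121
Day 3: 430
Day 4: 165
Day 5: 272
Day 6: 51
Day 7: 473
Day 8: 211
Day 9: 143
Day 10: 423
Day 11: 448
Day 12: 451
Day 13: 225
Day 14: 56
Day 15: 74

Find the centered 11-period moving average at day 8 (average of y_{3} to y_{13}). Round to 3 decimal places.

299.273

Sum of periods 3–13: 430 + 165 + 272 + 51 + 473 + 211 + 143 + 423 + 448 + 451 + 225 = 3292
Divide by 11: 3292 / 11 = 299.273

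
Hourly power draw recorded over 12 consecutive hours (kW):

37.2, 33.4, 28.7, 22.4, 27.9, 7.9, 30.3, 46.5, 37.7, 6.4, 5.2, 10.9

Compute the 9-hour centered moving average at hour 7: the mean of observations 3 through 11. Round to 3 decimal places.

Sum of periods 3–11: 28.7 + 22.4 + 27.9 + 7.9 + 30.3 + 46.5 + 37.7 + 6.4 + 5.2 = 213.0
Divide by 9: 213.0 / 9 = 23.667

23.667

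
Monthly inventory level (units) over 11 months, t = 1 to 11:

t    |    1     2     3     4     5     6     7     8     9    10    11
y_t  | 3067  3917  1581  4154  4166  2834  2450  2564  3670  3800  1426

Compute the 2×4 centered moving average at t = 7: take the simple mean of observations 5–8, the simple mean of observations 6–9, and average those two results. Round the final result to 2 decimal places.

2941.50

Sum over 5–8: 4166 + 2834 + 2450 + 2564 = 12014
Sum over 6–9: 2834 + 2450 + 2564 + 3670 = 11518
CMA at t=7 = (12014 + 11518) / (2·4) = 23532 / 8 = 2941.50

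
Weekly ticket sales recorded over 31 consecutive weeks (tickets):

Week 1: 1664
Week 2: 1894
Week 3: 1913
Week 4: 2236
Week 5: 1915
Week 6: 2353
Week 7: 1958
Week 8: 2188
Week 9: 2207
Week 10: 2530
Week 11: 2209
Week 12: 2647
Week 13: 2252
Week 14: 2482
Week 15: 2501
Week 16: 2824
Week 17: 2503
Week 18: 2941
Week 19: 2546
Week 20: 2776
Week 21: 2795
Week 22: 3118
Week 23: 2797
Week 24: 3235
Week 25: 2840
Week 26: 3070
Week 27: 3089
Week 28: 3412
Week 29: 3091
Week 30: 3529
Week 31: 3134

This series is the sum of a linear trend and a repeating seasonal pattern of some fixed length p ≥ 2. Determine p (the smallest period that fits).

First differences y_{t+1} − y_t: 230, 19, 323, -321, 438, -395, 230, 19, 323, -321, 438, -395, 230, 19, …
The difference pattern repeats every 6 terms and not for any smaller step, so p = 6.

6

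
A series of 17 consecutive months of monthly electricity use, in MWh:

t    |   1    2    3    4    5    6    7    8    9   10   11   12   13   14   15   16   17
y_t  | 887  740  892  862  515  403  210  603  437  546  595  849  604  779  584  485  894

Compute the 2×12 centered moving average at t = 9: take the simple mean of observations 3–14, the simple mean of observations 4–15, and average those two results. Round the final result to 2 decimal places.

Sum over 3–14: 892 + 862 + 515 + 403 + 210 + 603 + 437 + 546 + 595 + 849 + 604 + 779 = 7295
Sum over 4–15: 862 + 515 + 403 + 210 + 603 + 437 + 546 + 595 + 849 + 604 + 779 + 584 = 6987
CMA at t=9 = (7295 + 6987) / (2·12) = 14282 / 24 = 595.08

595.08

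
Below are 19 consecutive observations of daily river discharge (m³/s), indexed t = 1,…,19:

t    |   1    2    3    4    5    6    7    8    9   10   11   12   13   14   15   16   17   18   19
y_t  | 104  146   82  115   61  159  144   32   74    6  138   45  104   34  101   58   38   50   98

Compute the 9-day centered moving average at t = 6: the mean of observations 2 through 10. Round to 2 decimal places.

Sum of periods 2–10: 146 + 82 + 115 + 61 + 159 + 144 + 32 + 74 + 6 = 819
Divide by 9: 819 / 9 = 91.00

91.00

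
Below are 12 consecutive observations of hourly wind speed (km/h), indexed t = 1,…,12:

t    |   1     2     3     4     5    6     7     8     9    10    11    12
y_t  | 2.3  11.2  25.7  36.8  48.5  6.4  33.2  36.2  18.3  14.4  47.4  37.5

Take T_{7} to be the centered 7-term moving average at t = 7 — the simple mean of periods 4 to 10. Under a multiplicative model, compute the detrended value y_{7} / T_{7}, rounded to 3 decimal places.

Trend T_7 = (36.8 + 48.5 + 6.4 + 33.2 + 36.2 + 18.3 + 14.4) / 7 = 193.8/7 = 27.68571
Ratio to trend: 33.2 / 27.68571 = 1.199

1.199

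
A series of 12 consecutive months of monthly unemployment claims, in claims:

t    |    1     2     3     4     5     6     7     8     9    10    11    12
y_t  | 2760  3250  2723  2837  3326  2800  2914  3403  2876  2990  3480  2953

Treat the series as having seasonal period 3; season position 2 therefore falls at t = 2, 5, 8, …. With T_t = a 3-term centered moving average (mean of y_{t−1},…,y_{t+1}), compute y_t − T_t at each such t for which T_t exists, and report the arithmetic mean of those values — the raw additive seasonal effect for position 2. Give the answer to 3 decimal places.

Season position 2 occurs at t = 2, 5, 8, 11 (where T_t is defined).
t=2: T_2 = 2911.00000; y_2 − T_2 = 3250 − 2911.00000 = 339.00000
t=5: T_5 = 2987.66667; y_5 − T_5 = 3326 − 2987.66667 = 338.33333
t=8: T_8 = 3064.33333; y_8 − T_8 = 3403 − 3064.33333 = 338.66667
t=11: T_11 = 3141.00000; y_11 − T_11 = 3480 − 3141.00000 = 339.00000
Mean deviation: (339.00000 + 338.33333 + 338.66667 + 339.00000) / 4 = 338.750

338.750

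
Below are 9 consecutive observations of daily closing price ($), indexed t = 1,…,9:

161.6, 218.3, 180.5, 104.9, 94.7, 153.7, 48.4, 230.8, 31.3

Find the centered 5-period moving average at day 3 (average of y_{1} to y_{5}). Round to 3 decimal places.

Sum of periods 1–5: 161.6 + 218.3 + 180.5 + 104.9 + 94.7 = 760.0
Divide by 5: 760.0 / 5 = 152.000

152.000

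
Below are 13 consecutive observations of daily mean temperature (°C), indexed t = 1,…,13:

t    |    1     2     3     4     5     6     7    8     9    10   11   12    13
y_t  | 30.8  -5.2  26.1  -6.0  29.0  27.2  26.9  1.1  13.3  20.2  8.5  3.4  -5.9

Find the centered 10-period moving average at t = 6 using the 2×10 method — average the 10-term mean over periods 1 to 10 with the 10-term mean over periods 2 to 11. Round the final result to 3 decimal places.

Sum over 1–10: 30.8 + (-5.2) + 26.1 + (-6.0) + 29.0 + 27.2 + 26.9 + 1.1 + 13.3 + 20.2 = 163.4
Sum over 2–11: (-5.2) + 26.1 + (-6.0) + 29.0 + 27.2 + 26.9 + 1.1 + 13.3 + 20.2 + 8.5 = 141.1
CMA at t=6 = (163.4 + 141.1) / (2·10) = 304.5 / 20 = 15.225

15.225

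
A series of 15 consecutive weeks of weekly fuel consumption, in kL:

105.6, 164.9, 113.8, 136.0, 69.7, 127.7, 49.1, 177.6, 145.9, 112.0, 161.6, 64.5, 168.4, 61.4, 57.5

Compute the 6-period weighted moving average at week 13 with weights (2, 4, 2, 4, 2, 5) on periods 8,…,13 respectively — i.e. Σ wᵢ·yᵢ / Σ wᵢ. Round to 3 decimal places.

Weighted sum: 2·177.6 + 4·145.9 + 2·112.0 + 4·161.6 + 2·64.5 + 5·168.4 = 355.2 + 583.6 + 224.0 + 646.4 + 129.0 + 842.0 = 2780.2
Weight total: 2 + 4 + 2 + 4 + 2 + 5 = 19
WMA = 2780.2 / 19 = 146.326

146.326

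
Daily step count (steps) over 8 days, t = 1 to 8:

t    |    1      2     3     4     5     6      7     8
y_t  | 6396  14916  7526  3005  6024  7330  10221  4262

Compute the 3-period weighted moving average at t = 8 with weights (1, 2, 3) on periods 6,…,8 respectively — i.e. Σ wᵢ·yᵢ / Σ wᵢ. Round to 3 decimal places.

Weighted sum: 1·7330 + 2·10221 + 3·4262 = 7330 + 20442 + 12786 = 40558
Weight total: 1 + 2 + 3 = 6
WMA = 40558 / 6 = 6759.667

6759.667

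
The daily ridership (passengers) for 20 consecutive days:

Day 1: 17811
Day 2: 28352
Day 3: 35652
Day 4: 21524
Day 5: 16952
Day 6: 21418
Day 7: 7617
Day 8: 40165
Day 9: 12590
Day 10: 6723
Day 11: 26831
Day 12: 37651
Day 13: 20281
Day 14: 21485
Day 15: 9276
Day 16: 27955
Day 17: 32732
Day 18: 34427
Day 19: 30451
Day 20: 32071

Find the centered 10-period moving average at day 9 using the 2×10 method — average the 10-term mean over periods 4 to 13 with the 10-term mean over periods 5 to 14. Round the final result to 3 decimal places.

21173.250

Sum over 4–13: 21524 + 16952 + 21418 + 7617 + 40165 + 12590 + 6723 + 26831 + 37651 + 20281 = 211752
Sum over 5–14: 16952 + 21418 + 7617 + 40165 + 12590 + 6723 + 26831 + 37651 + 20281 + 21485 = 211713
CMA at t=9 = (211752 + 211713) / (2·10) = 423465 / 20 = 21173.250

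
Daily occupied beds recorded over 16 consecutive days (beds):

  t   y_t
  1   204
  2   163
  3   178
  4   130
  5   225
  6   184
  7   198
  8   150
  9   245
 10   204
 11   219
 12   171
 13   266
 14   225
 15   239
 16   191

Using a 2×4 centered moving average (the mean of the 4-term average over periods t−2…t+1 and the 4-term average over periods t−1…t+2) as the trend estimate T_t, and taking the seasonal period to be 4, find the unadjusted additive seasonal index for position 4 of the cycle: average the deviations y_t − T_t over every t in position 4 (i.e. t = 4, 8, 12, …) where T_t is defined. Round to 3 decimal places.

-46.667

Season position 4 occurs at t = 4, 8, 12 (where T_t is defined).
t=4: T_4 = 176.62500; y_4 − T_4 = 130 − 176.62500 = -46.62500
t=8: T_8 = 196.75000; y_8 − T_8 = 150 − 196.75000 = -46.75000
t=12: T_12 = 217.62500; y_12 − T_12 = 171 − 217.62500 = -46.62500
Mean deviation: (-46.62500 + -46.75000 + -46.62500) / 3 = -46.667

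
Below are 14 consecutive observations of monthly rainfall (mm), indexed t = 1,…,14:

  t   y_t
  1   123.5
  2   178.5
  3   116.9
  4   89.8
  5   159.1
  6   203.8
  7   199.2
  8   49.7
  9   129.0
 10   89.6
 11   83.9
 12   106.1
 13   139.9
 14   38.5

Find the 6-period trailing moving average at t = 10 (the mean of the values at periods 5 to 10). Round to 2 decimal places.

Sum of periods 5–10: 159.1 + 203.8 + 199.2 + 49.7 + 129.0 + 89.6 = 830.4
Divide by 6: 830.4 / 6 = 138.40

138.40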